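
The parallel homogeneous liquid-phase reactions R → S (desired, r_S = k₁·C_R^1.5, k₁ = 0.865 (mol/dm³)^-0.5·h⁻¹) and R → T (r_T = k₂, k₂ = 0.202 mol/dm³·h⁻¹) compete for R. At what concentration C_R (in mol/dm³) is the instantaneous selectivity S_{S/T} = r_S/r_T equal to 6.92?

S_{S/T} = (k₁/k₂)·C_R^1.5 ⇒ C_R = (S·k₂/k₁)^(1/1.5).
= (6.92×0.202/0.865)^(0.6667) = (1.616)^(0.6667) = 1.38 mol/dm³.

1.38 mol/dm³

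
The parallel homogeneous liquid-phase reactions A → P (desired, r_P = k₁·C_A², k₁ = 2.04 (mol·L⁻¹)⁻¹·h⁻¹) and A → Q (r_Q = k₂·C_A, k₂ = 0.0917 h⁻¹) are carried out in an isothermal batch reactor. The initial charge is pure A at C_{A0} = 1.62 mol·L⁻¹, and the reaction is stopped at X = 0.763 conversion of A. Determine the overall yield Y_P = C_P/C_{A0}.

0.725

C_A = C_{A0}(1−X) = 0.3839 mol·L⁻¹.
Along a PFR/batch, dC_Q/dC_A = −r_Q/(r_P+r_Q) = −k₂/(k₂+k₁·C_A).
Integrating from C_{A0} to C_A: C_Q = (0.0917/2.04)·ln[(0.0917+2.04·1.62)/(0.0917+2.04·0.384)] = 0.04495·ln(3.397/0.8749) = 0.06097 mol·L⁻¹.
Then C_P = (C_{A0}−C_A) − C_Q = 1.236 − 0.06097 = 1.175 mol·L⁻¹.
Y_P = C_P/C_{A0} = 1.175/1.62 = 0.725.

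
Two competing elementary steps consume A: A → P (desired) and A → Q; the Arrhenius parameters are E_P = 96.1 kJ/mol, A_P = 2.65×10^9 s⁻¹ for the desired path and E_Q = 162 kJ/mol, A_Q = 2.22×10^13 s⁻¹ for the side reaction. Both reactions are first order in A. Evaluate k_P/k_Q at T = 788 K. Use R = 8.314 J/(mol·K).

2.79

Since both paths have the same order in A, the concentration cancels and S_{P/Q} = k_P/k_Q = (A_P/A_Q)·exp[(E_Q−E_P)/(RT)].
(E_Q−E_P)/(RT) = (162−96.1)×10³/(8.314×788) = 65900/6551 = 10.06.
k_P/k_Q = (2.65×10^9/2.22×10^13)·exp(10.06) = 1.194×10^-4 × 23362 = 2.79.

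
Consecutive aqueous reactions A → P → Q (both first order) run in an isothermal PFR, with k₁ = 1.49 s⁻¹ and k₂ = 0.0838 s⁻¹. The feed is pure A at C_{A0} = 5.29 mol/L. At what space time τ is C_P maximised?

2.05 s

Setting dC_P/dτ = 0 gives τ_opt = ln(k₂/k₁)/(k₂−k₁).
= ln(0.0838/1.49)/(0.0838−1.49) = ln(0.05624)/-1.406 = -2.878/-1.406 = 2.05 s.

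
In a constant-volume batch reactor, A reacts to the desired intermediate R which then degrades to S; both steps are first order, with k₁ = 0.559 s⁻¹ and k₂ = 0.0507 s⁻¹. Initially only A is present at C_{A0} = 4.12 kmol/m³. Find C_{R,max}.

3.24 kmol/m³

For a first-order series the maximum intermediate yield is C_{R,max}/C_{A0} = (k₁/k₂)^[k₂/(k₂−k₁)].
= (0.559/0.0507)^(0.0507/(0.0507−0.559)) = (11.03)^(-0.09974) = 0.7871.
C_{R,max} = 0.7871×4.12 = 3.24 kmol/m³.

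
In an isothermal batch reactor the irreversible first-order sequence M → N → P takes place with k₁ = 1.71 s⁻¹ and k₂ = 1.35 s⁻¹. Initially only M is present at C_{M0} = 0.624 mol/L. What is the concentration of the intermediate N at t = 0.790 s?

0.253 mol/L

Solving the coupled first-order balances gives C_N(t) = [k₁/(k₂−k₁)]·C_{M0}·(e^(−k₁t) − e^(−k₂t)).
e^(−k₁t) = e^(−1.71×0.790) = e^(−1.351) = 0.2590; e^(−k₂t) = e^(−1.067) = 0.3442.
C_N = 1.71×0.624/(1.35−1.71) × (0.2590−0.3442) = (-2.964)×(-0.08520) = 0.2525 mol/L.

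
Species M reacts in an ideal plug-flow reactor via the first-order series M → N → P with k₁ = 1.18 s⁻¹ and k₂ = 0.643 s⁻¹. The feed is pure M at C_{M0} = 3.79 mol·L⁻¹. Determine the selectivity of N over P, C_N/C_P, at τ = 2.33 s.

Solving the coupled first-order balances gives C_N(τ) = [k₁/(k₂−k₁)]·C_{M0}·(e^(−k₁τ) − e^(−k₂τ)).
e^(−k₁τ) = e^(−1.18×2.33) = e^(−2.749) = 0.06397; e^(−k₂τ) = e^(−1.498) = 0.2235.
C_N = 1.18×3.79/(0.643−1.18) × (0.06397−0.2235) = (-8.328)×(-0.1596) = 1.329 mol·L⁻¹.
C_M = C_{M0}e^(−k₁τ) = 0.2424 mol·L⁻¹, so C_P = C_{M0}−C_M−C_N = 2.219 mol·L⁻¹; C_N/C_P = 0.599.

0.599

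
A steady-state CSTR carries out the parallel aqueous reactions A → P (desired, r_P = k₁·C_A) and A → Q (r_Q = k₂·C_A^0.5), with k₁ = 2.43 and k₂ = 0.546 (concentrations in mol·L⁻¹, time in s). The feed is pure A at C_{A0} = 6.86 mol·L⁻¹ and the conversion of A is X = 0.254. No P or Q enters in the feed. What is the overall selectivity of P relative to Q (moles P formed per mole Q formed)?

10.1

Exit C_A = C_{A0}(1−X) = 6.86×0.746 = 5.118 mol·L⁻¹.
Rates in a CSTR are evaluated at the outlet concentration: r_P = 2.43×5.118 = 12.44, r_Q = 0.546×5.118^0.5 = 1.235.
Overall selectivity = C_P/C_Q = r_Pτ/(r_Qτ) = r_P/r_Q = 10.1.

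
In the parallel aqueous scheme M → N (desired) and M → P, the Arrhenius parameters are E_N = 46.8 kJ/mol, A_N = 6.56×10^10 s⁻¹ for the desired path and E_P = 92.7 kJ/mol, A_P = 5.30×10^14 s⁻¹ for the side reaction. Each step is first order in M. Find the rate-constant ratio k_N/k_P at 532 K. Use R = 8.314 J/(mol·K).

3.98

With equal orders, S_{N/P} = k_N/k_P = (A_N/A_P)·exp[(E_P−E_N)/(RT)].
(E_P−E_N)/(RT) = (92.7−46.8)×10³/(8.314×532) = 45900/4423 = 10.38.
k_N/k_P = (6.56×10^10/5.30×10^14)·exp(10.38) = 1.238×10^-4 × 32127 = 3.98.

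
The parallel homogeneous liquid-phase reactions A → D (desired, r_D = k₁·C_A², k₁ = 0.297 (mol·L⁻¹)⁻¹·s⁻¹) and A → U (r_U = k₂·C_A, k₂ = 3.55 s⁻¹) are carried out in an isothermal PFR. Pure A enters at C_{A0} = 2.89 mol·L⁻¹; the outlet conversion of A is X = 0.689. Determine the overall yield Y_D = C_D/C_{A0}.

0.0932

C_A = C_{A0}(1−X) = 0.8988 mol·L⁻¹.
Along a PFR/batch, dC_U/dC_A = −r_U/(r_D+r_U) = −k₂/(k₂+k₁·C_A).
Integrating from C_{A0} to C_A: C_U = (3.55/0.297)·ln[(3.55+0.297·2.89)/(3.55+0.297·0.899)] = 11.95·ln(4.408/3.817) = 1.722 mol·L⁻¹.
Then C_D = (C_{A0}−C_A) − C_U = 1.991 − 1.722 = 0.2694 mol·L⁻¹.
Y_D = C_D/C_{A0} = 0.2694/2.89 = 0.0932.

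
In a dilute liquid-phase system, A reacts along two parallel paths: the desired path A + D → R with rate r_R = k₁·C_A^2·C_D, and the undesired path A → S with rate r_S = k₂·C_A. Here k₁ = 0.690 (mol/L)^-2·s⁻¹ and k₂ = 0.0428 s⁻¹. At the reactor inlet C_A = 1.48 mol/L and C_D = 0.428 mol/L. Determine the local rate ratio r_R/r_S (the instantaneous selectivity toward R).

10.2

S_{R/S} = r_R/r_S = (k₁·C_A^2·C_D)/(k₂·C_A) = (k₁/k₂)·C_A·C_D.
= (0.690×1.480^2×0.4280) / (0.0428×1.480) = 0.6469/0.06334 = 10.2.
Since the desired path is higher order in A, keeping C_A high (PFR or concentrated feed) favours R.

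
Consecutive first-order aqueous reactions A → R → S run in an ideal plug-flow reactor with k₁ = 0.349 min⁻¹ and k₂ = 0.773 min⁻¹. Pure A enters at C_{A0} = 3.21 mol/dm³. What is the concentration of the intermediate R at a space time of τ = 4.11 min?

0.519 mol/dm³

For first-order series with pure A initially, C_R(τ) = k₁C_{A0}/(k₂−k₁)·(e^(−k₁τ) − e^(−k₂τ)).
e^(−k₁τ) = e^(−0.349×4.11) = e^(−1.434) = 0.2383; e^(−k₂τ) = e^(−3.177) = 0.04171.
C_R = 0.349×3.21/(0.773−0.349) × (0.2383−0.04171) = 2.642×0.1966 = 0.5193 mol/dm³.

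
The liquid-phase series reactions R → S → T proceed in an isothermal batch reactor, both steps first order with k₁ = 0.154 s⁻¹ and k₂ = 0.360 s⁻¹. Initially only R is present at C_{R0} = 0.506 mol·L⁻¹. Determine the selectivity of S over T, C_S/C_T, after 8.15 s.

Solving the coupled first-order balances gives C_S(t) = [k₁/(k₂−k₁)]·C_{R0}·(e^(−k₁t) − e^(−k₂t)).
e^(−k₁t) = e^(−0.154×8.15) = e^(−1.255) = 0.2850; e^(−k₂t) = e^(−2.934) = 0.05318.
C_S = 0.154×0.506/(0.360−0.154) × (0.2850−0.05318) = 0.3783×0.2319 = 0.08771 mol·L⁻¹.
C_R = C_{R0}e^(−k₁t) = 0.1442 mol·L⁻¹, so C_T = C_{R0}−C_R−C_S = 0.2741 mol·L⁻¹; C_S/C_T = 0.320.

0.320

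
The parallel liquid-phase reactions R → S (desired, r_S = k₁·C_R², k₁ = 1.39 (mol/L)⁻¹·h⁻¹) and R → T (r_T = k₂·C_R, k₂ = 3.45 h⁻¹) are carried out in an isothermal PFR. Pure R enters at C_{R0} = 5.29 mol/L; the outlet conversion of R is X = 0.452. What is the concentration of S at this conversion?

C_R = C_{R0}(1−X) = 2.899 mol/L.
Along a PFR/batch, dC_T/dC_R = −r_T/(r_S+r_T) = −k₂/(k₂+k₁·C_R).
Integrating from C_{R0} to C_R: C_T = (3.45/1.39)·ln[(3.45+1.39·5.29)/(3.45+1.39·2.90)] = 2.482·ln(10.80/7.479) = 0.9126 mol/L.
Then C_S = (C_{R0}−C_R) − C_T = 2.391 − 0.9126 = 1.479 mol/L.

1.48 mol/L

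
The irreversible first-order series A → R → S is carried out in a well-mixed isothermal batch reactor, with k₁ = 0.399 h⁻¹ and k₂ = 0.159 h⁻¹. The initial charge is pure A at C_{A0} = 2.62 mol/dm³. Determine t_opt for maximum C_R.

The intermediate peaks when r₁ = r₂, i.e. k₁e^(−k₁t) = k₂e^(−k₂t), giving t_opt = ln(k₂/k₁)/(k₂−k₁).
= ln(0.159/0.399)/(0.159−0.399) = ln(0.3985)/-0.2400 = -0.9201/-0.2400 = 3.83 h.

3.83 h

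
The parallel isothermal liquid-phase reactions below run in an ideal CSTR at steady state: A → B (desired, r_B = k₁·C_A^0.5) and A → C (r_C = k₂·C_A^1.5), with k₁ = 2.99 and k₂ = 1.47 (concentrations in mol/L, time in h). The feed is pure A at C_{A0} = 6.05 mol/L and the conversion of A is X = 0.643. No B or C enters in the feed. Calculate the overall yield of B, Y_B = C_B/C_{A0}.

0.312

Exit C_A = C_{A0}(1−X) = 6.05×0.357 = 2.160 mol/L.
Rates in a CSTR are evaluated at the outlet concentration: r_B = 2.99×2.160^0.5 = 4.394, r_C = 1.47×2.160^1.5 = 4.666.
Fraction of consumed A going to B: r_B/(r_B+r_C) = 0.4850.
C_B = 0.4850·C_{A0}·X = 0.4850×6.05×0.643 = 1.89 mol/L; Y_B = C_B/C_{A0} = 0.312.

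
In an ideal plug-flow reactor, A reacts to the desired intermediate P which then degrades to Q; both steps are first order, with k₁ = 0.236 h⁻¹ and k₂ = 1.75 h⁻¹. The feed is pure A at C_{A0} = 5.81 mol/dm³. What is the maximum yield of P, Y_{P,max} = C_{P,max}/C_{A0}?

Evaluating C_P at τ_opt = ln(k₂/k₁)/(k₂−k₁) gives C_{P,max}/C_{A0} = (k₁/k₂)^[k₂/(k₂−k₁)].
= (0.236/1.75)^(1.75/(1.75−0.236)) = (0.1349)^(1.156) = 0.09868.

0.0987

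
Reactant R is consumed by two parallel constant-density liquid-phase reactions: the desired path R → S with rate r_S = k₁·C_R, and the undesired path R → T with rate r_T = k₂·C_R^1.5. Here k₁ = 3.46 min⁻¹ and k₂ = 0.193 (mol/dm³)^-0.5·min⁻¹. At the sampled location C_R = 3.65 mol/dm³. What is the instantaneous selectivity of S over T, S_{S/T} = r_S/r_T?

9.38

S_{S/T} = r_S/r_T = (k₁·C_R)/(k₂·C_R^1.5) = (k₁/k₂)·C_R^-0.5.
= (3.46×3.650) / (0.193×3.650^1.5) = 12.63/1.346 = 9.38.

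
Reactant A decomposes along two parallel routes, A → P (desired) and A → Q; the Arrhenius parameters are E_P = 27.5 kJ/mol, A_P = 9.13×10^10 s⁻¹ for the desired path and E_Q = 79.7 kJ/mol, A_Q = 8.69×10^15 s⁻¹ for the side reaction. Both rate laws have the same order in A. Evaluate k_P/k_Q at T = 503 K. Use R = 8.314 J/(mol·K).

2.77

k_P/k_Q = (A_P/A_Q)·exp[−(E_P−E_Q)/(RT)] = (A_P/A_Q)·exp[(E_Q−E_P)/(RT)].
(E_Q−E_P)/(RT) = (79.7−27.5)×10³/(8.314×503) = 52200/4182 = 12.48.
k_P/k_Q = (9.13×10^10/8.69×10^15)·exp(12.48) = 1.051×10^-5 × 2.636×10^5 = 2.77.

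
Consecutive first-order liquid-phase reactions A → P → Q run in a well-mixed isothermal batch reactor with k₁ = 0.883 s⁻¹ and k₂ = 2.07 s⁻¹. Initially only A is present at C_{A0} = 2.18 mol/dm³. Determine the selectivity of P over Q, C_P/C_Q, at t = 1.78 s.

For first-order series with pure A initially, C_P(t) = k₁C_{A0}/(k₂−k₁)·(e^(−k₁t) − e^(−k₂t)).
e^(−k₁t) = e^(−0.883×1.78) = e^(−1.572) = 0.2077; e^(−k₂t) = e^(−3.685) = 0.02511.
C_P = 0.883×2.18/(2.07−0.883) × (0.2077−0.02511) = 1.622×0.1826 = 0.2961 mol/dm³.
C_A = C_{A0}e^(−k₁t) = 0.4528 mol/dm³, so C_Q = C_{A0}−C_A−C_P = 1.431 mol/dm³; C_P/C_Q = 0.207.

0.207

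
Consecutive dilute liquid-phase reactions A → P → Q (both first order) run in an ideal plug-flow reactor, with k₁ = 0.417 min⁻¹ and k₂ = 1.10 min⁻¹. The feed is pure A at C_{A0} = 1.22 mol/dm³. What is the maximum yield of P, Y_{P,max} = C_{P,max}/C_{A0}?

At the optimum, C_{P,max}/C_{A0} = (k₁/k₂)^[k₂/(k₂−k₁)].
= (0.417/1.10)^(1.10/(1.10−0.417)) = (0.3791)^(1.611) = 0.2097.

0.210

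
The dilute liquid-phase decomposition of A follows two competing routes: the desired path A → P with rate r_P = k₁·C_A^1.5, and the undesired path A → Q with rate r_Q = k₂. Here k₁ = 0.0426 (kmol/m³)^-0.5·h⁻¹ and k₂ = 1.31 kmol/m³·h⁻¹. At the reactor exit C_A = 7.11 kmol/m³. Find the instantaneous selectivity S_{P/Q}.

0.617

S_{P/Q} = r_P/r_Q = (k₁·C_A^1.5)/(k₂) = (k₁/k₂)·C_A^1.5.
= (0.0426×7.110^1.5) / (1.31) = 0.8076/1.310 = 0.617.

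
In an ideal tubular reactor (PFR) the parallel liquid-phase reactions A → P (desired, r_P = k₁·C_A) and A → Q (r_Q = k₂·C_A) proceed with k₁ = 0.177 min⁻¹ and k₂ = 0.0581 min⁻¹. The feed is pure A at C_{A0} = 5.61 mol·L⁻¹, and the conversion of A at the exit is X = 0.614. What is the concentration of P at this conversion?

C_A = C_{A0}(1−X) = 2.165 mol·L⁻¹.
Both paths are first order in A, so the instantaneous fraction to P is constant: dC_P/d(−C_A) = k₁/(k₁+k₂) = 0.7529.
C_P = 0.7529·(C_{A0}−C_A) = 0.7529×3.445 = 2.59 mol·L⁻¹.

2.59 mol·L⁻¹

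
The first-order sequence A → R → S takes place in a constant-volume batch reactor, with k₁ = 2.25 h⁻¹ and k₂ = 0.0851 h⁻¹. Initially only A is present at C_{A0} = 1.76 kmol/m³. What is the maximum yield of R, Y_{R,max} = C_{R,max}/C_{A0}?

At the optimum, C_{R,max}/C_{A0} = (k₁/k₂)^[k₂/(k₂−k₁)].
= (2.25/0.0851)^(0.0851/(0.0851−2.25)) = (26.44)^(-0.03931) = 0.8792.

0.879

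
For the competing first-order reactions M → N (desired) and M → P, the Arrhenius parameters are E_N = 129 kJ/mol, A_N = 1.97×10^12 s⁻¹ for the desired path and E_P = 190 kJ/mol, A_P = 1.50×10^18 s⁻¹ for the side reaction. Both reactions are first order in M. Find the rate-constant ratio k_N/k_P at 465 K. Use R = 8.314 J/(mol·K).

9.35

k_N/k_P = (A_N/A_P)·exp[−(E_N−E_P)/(RT)] = (A_N/A_P)·exp[(E_P−E_N)/(RT)].
(E_P−E_N)/(RT) = (190−129)×10³/(8.314×465) = 61000/3866 = 15.78.
k_N/k_P = (1.97×10^12/1.50×10^18)·exp(15.78) = 1.313×10^-6 × 7.121×10^6 = 9.35.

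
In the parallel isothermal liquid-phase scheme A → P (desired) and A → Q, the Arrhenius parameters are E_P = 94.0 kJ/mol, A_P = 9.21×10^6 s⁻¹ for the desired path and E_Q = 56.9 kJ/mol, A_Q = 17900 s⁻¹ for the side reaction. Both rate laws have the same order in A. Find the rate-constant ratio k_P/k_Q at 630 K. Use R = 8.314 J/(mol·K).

0.432

With equal orders, S_{P/Q} = k_P/k_Q = (A_P/A_Q)·exp[(E_Q−E_P)/(RT)].
(E_Q−E_P)/(RT) = (56.9−94.0)×10³/(8.314×630) = -37100/5238 = -7.083.
k_P/k_Q = (9.21×10^6/17900)·exp(-7.083) = 514.5 × 8.392×10^-4 = 0.432.
Since E_P > E_Q, raising the temperature improves selectivity toward P.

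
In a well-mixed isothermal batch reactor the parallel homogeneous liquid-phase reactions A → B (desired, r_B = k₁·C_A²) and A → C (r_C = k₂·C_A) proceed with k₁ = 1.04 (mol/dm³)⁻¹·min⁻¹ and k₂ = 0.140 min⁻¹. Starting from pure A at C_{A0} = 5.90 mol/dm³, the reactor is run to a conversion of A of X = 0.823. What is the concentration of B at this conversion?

C_A = C_{A0}(1−X) = 1.044 mol/dm³.
Along a PFR/batch, dC_C/dC_A = −r_C/(r_B+r_C) = −k₂/(k₂+k₁·C_A).
Integrating from C_{A0} to C_A: C_C = (0.140/1.04)·ln[(0.140+1.04·5.90)/(0.140+1.04·1.04)] = 0.1346·ln(6.276/1.226) = 0.2198 mol/dm³.
Then C_B = (C_{A0}−C_A) − C_C = 4.856 − 0.2198 = 4.636 mol/dm³.

4.64 mol/dm³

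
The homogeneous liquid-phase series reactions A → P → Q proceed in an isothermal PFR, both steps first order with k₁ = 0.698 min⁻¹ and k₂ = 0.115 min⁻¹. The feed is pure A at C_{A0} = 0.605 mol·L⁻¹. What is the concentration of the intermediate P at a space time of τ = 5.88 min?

For first-order series with pure A initially, C_P(τ) = k₁C_{A0}/(k₂−k₁)·(e^(−k₁τ) − e^(−k₂τ)).
e^(−k₁τ) = e^(−0.698×5.88) = e^(−4.104) = 0.01650; e^(−k₂τ) = e^(−0.6762) = 0.5085.
C_P = 0.698×0.605/(0.115−0.698) × (0.01650−0.5085) = (-0.7243)×(-0.4920) = 0.3564 mol·L⁻¹.

0.356 mol·L⁻¹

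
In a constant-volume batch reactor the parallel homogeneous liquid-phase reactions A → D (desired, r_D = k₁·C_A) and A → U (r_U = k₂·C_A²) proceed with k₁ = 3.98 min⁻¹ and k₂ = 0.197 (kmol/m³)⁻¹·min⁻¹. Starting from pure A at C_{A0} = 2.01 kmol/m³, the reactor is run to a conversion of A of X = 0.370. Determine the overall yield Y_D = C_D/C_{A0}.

0.342

C_A = C_{A0}(1−X) = 1.266 kmol/m³.
Along a PFR/batch, dC_D/dC_A = −r_D/(r_D+r_U) = −k₁/(k₁+k₂·C_A).
Integrating from C_{A0} to C_A: C_D = (3.98/0.197)·ln[(3.98+0.197·2.01)/(3.98+0.197·1.27)] = 20.20·ln(4.376/4.229) = 0.6880 kmol/m³.
Y_D = C_D/C_{A0} = 0.6880/2.01 = 0.342.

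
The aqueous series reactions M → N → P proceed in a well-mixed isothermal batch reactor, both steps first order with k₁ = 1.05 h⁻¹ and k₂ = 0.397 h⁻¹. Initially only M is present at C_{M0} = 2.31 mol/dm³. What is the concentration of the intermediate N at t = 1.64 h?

1.27 mol/dm³

The intermediate concentration in a first-order A→B→C sequence is C_N = k₁C_{M0}(e^(−k₁t) − e^(−k₂t))/(k₂−k₁).
e^(−k₁t) = e^(−1.05×1.64) = e^(−1.722) = 0.1787; e^(−k₂t) = e^(−0.6511) = 0.5215.
C_N = 1.05×2.31/(0.397−1.05) × (0.1787−0.5215) = (-3.714)×(-0.3428) = 1.273 mol/dm³.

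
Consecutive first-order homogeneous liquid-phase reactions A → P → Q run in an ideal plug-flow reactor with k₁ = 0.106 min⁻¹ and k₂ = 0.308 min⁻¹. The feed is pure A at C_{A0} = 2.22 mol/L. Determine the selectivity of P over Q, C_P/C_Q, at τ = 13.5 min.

0.182

The intermediate concentration in a first-order A→B→C sequence is C_P = k₁C_{A0}(e^(−k₁τ) − e^(−k₂τ))/(k₂−k₁).
e^(−k₁τ) = e^(−0.106×13.5) = e^(−1.431) = 0.2391; e^(−k₂τ) = e^(−4.158) = 0.01564.
C_P = 0.106×2.22/(0.308−0.106) × (0.2391−0.01564) = 1.165×0.2234 = 0.2603 mol/L.
C_A = C_{A0}e^(−k₁τ) = 0.5307 mol/L, so C_Q = C_{A0}−C_A−C_P = 1.429 mol/L; C_P/C_Q = 0.182.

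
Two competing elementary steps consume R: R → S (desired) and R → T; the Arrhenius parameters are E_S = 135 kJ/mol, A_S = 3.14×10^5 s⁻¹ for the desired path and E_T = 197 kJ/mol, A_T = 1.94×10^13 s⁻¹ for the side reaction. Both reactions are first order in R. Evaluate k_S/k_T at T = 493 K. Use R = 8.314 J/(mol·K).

k_S/k_T = (A_S/A_T)·exp[−(E_S−E_T)/(RT)] = (A_S/A_T)·exp[(E_T−E_S)/(RT)].
(E_T−E_S)/(RT) = (197−135)×10³/(8.314×493) = 62000/4099 = 15.13.
k_S/k_T = (3.14×10^5/1.94×10^13)·exp(15.13) = 1.619×10^-8 × 3.709×10^6 = 0.0600.

0.0600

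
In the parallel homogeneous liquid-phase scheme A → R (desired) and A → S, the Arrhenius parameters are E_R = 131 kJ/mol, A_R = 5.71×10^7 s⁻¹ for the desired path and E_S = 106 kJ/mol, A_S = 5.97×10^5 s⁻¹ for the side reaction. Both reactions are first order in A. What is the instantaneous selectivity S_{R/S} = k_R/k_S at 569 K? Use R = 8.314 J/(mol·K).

k_R/k_S = (A_R/A_S)·exp[−(E_R−E_S)/(RT)] = (A_R/A_S)·exp[(E_S−E_R)/(RT)].
(E_S−E_R)/(RT) = (106−131)×10³/(8.314×569) = -25000/4731 = -5.285.
k_R/k_S = (5.71×10^7/5.97×10^5)·exp(-5.285) = 95.64 × 0.005069 = 0.485.
Since E_R > E_S, raising the temperature improves selectivity toward R.

0.485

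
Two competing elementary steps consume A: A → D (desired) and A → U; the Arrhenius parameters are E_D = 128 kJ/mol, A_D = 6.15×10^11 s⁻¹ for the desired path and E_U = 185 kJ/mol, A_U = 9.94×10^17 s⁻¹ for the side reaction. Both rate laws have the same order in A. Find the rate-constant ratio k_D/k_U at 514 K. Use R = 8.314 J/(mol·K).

With equal orders, S_{D/U} = k_D/k_U = (A_D/A_U)·exp[(E_U−E_D)/(RT)].
(E_U−E_D)/(RT) = (185−128)×10³/(8.314×514) = 57000/4273 = 13.34.
k_D/k_U = (6.15×10^11/9.94×10^17)·exp(13.34) = 6.187×10^-7 × 6.205×10^5 = 0.384.

0.384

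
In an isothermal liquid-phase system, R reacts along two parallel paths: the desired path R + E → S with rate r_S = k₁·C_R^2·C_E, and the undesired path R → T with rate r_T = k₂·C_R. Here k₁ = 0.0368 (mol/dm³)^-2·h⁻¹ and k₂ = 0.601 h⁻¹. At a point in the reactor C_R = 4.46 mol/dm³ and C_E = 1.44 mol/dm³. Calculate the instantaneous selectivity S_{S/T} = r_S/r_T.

S_{S/T} = r_S/r_T = (k₁·C_R^2·C_E)/(k₂·C_R) = (k₁/k₂)·C_R·C_E.
= (0.0368×4.460^2×1.440) / (0.601×4.460) = 1.054/2.680 = 0.393.
Since the desired path is higher order in R, keeping C_R high (PFR or concentrated feed) favours S.

0.393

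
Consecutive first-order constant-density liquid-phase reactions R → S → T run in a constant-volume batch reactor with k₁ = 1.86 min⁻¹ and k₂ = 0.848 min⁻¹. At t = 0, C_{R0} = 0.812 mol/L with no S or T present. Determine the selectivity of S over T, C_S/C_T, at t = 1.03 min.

1.40

The intermediate concentration in a first-order A→B→C sequence is C_S = k₁C_{R0}(e^(−k₁t) − e^(−k₂t))/(k₂−k₁).
e^(−k₁t) = e^(−1.86×1.03) = e^(−1.916) = 0.1472; e^(−k₂t) = e^(−0.8734) = 0.4175.
C_S = 1.86×0.812/(0.848−1.86) × (0.1472−0.4175) = (-1.492)×(-0.2703) = 0.4034 mol/L.
C_R = C_{R0}e^(−k₁t) = 0.1195 mol/L, so C_T = C_{R0}−C_R−C_S = 0.2891 mol/L; C_S/C_T = 1.40.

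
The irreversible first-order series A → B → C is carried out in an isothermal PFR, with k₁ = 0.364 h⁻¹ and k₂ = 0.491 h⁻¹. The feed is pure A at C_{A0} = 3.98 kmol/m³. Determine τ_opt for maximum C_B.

2.36 h

The intermediate peaks when r₁ = r₂, i.e. k₁e^(−k₁τ) = k₂e^(−k₂τ), giving τ_opt = ln(k₂/k₁)/(k₂−k₁).
= ln(0.491/0.364)/(0.491−0.364) = ln(1.349)/0.1270 = 0.2993/0.1270 = 2.36 h.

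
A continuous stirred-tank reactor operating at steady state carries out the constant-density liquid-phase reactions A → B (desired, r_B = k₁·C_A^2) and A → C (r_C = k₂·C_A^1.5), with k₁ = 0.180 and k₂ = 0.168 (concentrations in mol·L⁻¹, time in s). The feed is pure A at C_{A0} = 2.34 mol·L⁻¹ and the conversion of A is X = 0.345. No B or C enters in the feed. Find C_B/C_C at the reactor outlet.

Exit C_A = C_{A0}(1−X) = 2.34×0.655 = 1.533 mol·L⁻¹.
A CSTR operates uniformly at the exit composition, giving r_B = 0.4229 and r_C = 0.3188 (each k·C_A^n at C_A = 1.533).
Overall selectivity = C_B/C_C = r_Bτ/(r_Cτ) = r_B/r_C = 1.33.

1.33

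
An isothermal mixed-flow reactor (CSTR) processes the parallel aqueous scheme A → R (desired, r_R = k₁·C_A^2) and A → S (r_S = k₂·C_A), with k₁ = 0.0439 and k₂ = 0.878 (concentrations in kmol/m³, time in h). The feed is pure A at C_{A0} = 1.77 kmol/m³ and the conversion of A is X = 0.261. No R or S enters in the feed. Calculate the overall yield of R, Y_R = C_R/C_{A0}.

Exit C_A = C_{A0}(1−X) = 1.77×0.739 = 1.308 kmol/m³.
In a CSTR the entire volume is at exit conditions, so r_R = 0.0439×1.308^2 = 0.07511 and r_S = 0.878×1.308 = 1.148.
Fraction of consumed A going to R: r_R/(r_R+r_S) = 0.06139.
C_R = 0.06139·C_{A0}·X = 0.06139×1.77×0.261 = 0.0284 kmol/m³; Y_R = C_R/C_{A0} = 0.0160.

0.0160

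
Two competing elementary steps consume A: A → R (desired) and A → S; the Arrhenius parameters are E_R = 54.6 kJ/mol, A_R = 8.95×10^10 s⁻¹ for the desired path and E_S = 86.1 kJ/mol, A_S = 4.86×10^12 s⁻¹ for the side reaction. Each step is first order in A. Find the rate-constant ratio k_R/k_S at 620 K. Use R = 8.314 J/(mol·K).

8.30

With equal orders, S_{R/S} = k_R/k_S = (A_R/A_S)·exp[(E_S−E_R)/(RT)].
(E_S−E_R)/(RT) = (86.1−54.6)×10³/(8.314×620) = 31500/5155 = 6.111.
k_R/k_S = (8.95×10^10/4.86×10^12)·exp(6.111) = 0.01842 × 450.8 = 8.30.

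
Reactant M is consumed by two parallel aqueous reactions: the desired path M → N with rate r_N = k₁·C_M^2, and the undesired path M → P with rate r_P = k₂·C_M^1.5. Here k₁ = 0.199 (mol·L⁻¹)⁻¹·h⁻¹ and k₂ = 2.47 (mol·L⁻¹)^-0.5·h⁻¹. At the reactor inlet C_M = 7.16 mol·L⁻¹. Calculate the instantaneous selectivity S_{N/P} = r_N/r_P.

S_{N/P} = r_N/r_P = (k₁·C_M^2)/(k₂·C_M^1.5) = (k₁/k₂)·C_M^0.5.
= (0.199×7.160^2) / (2.47×7.160^1.5) = 10.20/47.32 = 0.216.

0.216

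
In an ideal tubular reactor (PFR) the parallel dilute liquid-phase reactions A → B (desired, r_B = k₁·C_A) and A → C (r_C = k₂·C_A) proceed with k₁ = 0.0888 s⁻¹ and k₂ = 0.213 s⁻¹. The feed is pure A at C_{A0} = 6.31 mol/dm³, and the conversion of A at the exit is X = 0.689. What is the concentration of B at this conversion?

1.28 mol/dm³

C_A = C_{A0}(1−X) = 1.962 mol/dm³.
Both paths are first order in A, so the instantaneous fraction to B is constant: dC_B/d(−C_A) = k₁/(k₁+k₂) = 0.2942.
C_B = 0.2942·(C_{A0}−C_A) = 0.2942×4.348 = 1.28 mol/dm³.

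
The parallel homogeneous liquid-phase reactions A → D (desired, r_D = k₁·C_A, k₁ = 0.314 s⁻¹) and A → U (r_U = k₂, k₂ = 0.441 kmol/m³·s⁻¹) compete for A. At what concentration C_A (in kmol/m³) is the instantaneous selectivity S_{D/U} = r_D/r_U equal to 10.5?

14.7 kmol/m³

S_{D/U} = (k₁/k₂)·C_A ⇒ C_A = S·k₂/k₁.
= 10.5×0.441/0.314 = 14.7 kmol/m³.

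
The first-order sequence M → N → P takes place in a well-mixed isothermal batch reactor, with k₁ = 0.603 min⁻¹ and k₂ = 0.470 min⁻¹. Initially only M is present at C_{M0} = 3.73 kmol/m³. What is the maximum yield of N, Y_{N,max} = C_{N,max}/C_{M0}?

0.415

For a first-order series the maximum intermediate yield is C_{N,max}/C_{M0} = (k₁/k₂)^[k₂/(k₂−k₁)].
= (0.603/0.470)^(0.470/(0.470−0.603)) = (1.283)^(-3.534) = 0.4145.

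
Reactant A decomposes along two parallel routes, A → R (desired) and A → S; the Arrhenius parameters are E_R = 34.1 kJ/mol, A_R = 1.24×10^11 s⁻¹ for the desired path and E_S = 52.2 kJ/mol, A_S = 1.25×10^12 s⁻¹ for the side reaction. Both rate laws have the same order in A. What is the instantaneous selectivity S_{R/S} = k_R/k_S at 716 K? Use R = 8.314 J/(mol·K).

2.07

k_R/k_S = (A_R/A_S)·exp[−(E_R−E_S)/(RT)] = (A_R/A_S)·exp[(E_S−E_R)/(RT)].
(E_S−E_R)/(RT) = (52.2−34.1)×10³/(8.314×716) = 18100/5953 = 3.041.
k_R/k_S = (1.24×10^11/1.25×10^12)·exp(3.041) = 0.09920 × 20.92 = 2.07.
Since E_R < E_S, lowering the temperature improves selectivity toward R.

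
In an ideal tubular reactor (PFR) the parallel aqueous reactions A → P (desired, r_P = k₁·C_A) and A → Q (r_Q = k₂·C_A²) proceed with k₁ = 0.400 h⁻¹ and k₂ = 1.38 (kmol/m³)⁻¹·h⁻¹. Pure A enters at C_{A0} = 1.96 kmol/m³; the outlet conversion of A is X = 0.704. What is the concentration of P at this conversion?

0.275 kmol/m³

C_A = C_{A0}(1−X) = 0.5802 kmol/m³.
Along a PFR/batch, dC_P/dC_A = −r_P/(r_P+r_Q) = −k₁/(k₁+k₂·C_A).
Integrating from C_{A0} to C_A: C_P = (0.400/1.38)·ln[(0.400+1.38·1.96)/(0.400+1.38·0.580)] = 0.2899·ln(3.105/1.201) = 0.2754 kmol/m³.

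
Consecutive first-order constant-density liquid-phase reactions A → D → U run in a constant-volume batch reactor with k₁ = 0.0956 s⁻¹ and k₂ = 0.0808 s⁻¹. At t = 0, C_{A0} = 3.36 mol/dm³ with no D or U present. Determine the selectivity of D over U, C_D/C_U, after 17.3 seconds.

0.805

The intermediate concentration in a first-order A→B→C sequence is C_D = k₁C_{A0}(e^(−k₁t) − e^(−k₂t))/(k₂−k₁).
e^(−k₁t) = e^(−0.0956×17.3) = e^(−1.654) = 0.1913; e^(−k₂t) = e^(−1.398) = 0.2471.
C_D = 0.0956×3.36/(0.0808−0.0956) × (0.1913−0.2471) = (-21.70)×(-0.05582) = 1.212 mol/dm³.
C_A = C_{A0}e^(−k₁t) = 0.6428 mol/dm³, so C_U = C_{A0}−C_A−C_D = 1.506 mol/dm³; C_D/C_U = 0.805.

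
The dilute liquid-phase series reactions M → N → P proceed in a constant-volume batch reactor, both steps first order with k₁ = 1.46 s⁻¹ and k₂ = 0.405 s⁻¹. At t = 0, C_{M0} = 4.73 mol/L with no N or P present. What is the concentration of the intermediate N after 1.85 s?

2.65 mol/L

Solving the coupled first-order balances gives C_N(t) = [k₁/(k₂−k₁)]·C_{M0}·(e^(−k₁t) − e^(−k₂t)).
e^(−k₁t) = e^(−1.46×1.85) = e^(−2.701) = 0.06714; e^(−k₂t) = e^(−0.7493) = 0.4727.
C_N = 1.46×4.73/(0.405−1.46) × (0.06714−0.4727) = (-6.546)×(-0.4056) = 2.655 mol/L.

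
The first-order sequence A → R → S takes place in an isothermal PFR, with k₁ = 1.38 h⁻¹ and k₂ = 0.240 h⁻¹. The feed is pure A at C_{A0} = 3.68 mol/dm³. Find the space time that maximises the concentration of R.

The intermediate peaks when r₁ = r₂, i.e. k₁e^(−k₁τ) = k₂e^(−k₂τ), giving τ_opt = ln(k₂/k₁)/(k₂−k₁).
= ln(0.240/1.38)/(0.240−1.38) = ln(0.1739)/-1.140 = -1.749/-1.140 = 1.53 h.

1.53 h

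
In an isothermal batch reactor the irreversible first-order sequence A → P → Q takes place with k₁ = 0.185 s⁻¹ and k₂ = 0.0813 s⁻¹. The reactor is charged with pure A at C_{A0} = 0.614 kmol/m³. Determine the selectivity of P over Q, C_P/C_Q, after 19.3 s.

0.494

Solving the coupled first-order balances gives C_P(t) = [k₁/(k₂−k₁)]·C_{A0}·(e^(−k₁t) − e^(−k₂t)).
e^(−k₁t) = e^(−0.185×19.3) = e^(−3.571) = 0.02814; e^(−k₂t) = e^(−1.569) = 0.2082.
C_P = 0.185×0.614/(0.0813−0.185) × (0.02814−0.2082) = (-1.095)×(-0.1801) = 0.1973 kmol/m³.
C_A = C_{A0}e^(−k₁t) = 0.01728 kmol/m³, so C_Q = C_{A0}−C_A−C_P = 0.3995 kmol/m³; C_P/C_Q = 0.494.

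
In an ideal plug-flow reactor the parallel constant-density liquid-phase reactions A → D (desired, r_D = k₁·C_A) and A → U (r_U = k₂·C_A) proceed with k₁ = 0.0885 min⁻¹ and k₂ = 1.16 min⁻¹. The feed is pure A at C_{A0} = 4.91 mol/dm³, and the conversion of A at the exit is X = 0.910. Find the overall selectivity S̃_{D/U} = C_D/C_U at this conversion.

C_A = C_{A0}(1−X) = 0.4419 mol/dm³.
Both paths are first order in A, so the instantaneous fraction to D is constant: dC_D/d(−C_A) = k₁/(k₁+k₂) = 0.07089.
C_D = 0.07089·(C_{A0}−C_A) = 0.07089×4.468 = 0.317 mol/dm³.
C_U = (C_{A0}−C_A)−C_D = 4.151 mol/dm³; S̃_{D/U} = 0.3167/4.151 = 0.0763.

0.0763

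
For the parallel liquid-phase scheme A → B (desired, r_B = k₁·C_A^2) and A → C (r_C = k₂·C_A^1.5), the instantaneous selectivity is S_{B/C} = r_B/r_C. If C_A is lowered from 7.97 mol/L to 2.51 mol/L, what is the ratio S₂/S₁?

S_{B/C} = (k₁/k₂)·C_A^0.5, so S₂/S₁ = (C_{A,2}/C_{A,1})^0.5.
= (2.51/7.97)^0.5 = (0.3149)^0.5 = 0.561.

0.561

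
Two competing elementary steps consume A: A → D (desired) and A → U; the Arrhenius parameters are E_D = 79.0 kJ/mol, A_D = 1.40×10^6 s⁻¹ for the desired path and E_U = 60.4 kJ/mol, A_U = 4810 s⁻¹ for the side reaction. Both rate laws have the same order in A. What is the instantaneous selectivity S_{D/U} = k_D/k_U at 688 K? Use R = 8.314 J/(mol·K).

With equal orders, S_{D/U} = k_D/k_U = (A_D/A_U)·exp[(E_U−E_D)/(RT)].
(E_U−E_D)/(RT) = (60.4−79.0)×10³/(8.314×688) = -18600/5720 = -3.252.
k_D/k_U = (1.40×10^6/4810)·exp(-3.252) = 291.1 × 0.03871 = 11.3.

11.3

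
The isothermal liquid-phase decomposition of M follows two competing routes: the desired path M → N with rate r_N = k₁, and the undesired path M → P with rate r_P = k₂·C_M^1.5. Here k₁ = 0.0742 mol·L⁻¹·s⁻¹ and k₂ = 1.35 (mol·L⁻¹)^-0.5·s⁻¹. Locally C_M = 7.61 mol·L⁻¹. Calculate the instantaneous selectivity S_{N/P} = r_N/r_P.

0.00262

S_{N/P} = r_N/r_P = (k₁)/(k₂·C_M^1.5) = (k₁/k₂)·C_M^-1.5.
= (0.0742) / (1.35×7.610^1.5) = 0.07420/28.34 = 0.00262.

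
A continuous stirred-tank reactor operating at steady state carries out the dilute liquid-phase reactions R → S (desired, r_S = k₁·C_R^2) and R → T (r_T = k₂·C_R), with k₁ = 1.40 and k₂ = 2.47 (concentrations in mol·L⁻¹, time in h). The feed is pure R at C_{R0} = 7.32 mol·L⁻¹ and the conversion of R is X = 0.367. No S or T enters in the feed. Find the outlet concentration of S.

Exit C_R = C_{R0}(1−X) = 7.32×0.633 = 4.634 mol·L⁻¹.
A CSTR operates uniformly at the exit composition, giving r_S = 30.06 and r_T = 11.44 (each k·C_R^n at C_R = 4.634).
Fraction of consumed R going to S: r_S/(r_S+r_T) = 0.7242.
C_S = 0.7242·C_{R0}·X = 0.7242×7.32×0.367 = 1.95 mol·L⁻¹.

1.95 mol·L⁻¹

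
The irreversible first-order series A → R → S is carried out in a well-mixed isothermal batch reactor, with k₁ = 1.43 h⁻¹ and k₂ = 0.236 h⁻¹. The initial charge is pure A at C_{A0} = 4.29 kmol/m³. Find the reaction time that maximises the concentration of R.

1.51 h

The intermediate peaks when r₁ = r₂, i.e. k₁e^(−k₁t) = k₂e^(−k₂t), giving t_opt = ln(k₂/k₁)/(k₂−k₁).
= ln(0.236/1.43)/(0.236−1.43) = ln(0.1650)/-1.194 = -1.802/-1.194 = 1.51 h.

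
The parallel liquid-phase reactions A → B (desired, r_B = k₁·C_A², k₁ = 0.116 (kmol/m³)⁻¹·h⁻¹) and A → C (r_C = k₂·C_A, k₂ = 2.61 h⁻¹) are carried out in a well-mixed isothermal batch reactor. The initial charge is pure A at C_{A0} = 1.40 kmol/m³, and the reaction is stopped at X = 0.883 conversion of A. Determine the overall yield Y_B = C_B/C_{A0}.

C_A = C_{A0}(1−X) = 0.1638 kmol/m³.
Along a PFR/batch, dC_C/dC_A = −r_C/(r_B+r_C) = −k₂/(k₂+k₁·C_A).
Integrating from C_{A0} to C_A: C_C = (2.61/0.116)·ln[(2.61+0.116·1.40)/(2.61+0.116·0.164)] = 22.50·ln(2.772/2.629) = 1.195 kmol/m³.
Then C_B = (C_{A0}−C_A) − C_C = 1.236 − 1.195 = 0.04124 kmol/m³.
Y_B = C_B/C_{A0} = 0.04124/1.40 = 0.0295.

0.0295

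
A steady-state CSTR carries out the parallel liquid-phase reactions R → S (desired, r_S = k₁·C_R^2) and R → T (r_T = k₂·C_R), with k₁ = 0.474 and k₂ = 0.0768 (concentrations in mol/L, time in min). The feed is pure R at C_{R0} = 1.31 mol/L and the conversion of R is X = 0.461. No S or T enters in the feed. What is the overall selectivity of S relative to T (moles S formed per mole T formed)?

4.36

Exit C_R = C_{R0}(1−X) = 1.31×0.539 = 0.7061 mol/L.
A CSTR operates uniformly at the exit composition, giving r_S = 0.2363 and r_T = 0.05423 (each k·C_R^n at C_R = 0.7061).
Overall selectivity = C_S/C_T = r_Sτ/(r_Tτ) = r_S/r_T = 4.36.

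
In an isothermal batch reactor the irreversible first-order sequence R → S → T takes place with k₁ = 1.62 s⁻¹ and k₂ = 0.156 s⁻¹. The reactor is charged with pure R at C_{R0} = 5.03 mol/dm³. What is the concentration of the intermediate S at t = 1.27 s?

For first-order series with pure R initially, C_S(t) = k₁C_{R0}/(k₂−k₁)·(e^(−k₁t) − e^(−k₂t)).
e^(−k₁t) = e^(−1.62×1.27) = e^(−2.057) = 0.1278; e^(−k₂t) = e^(−0.1981) = 0.8203.
C_S = 1.62×5.03/(0.156−1.62) × (0.1278−0.8203) = (-5.566)×(-0.6925) = 3.854 mol/dm³.

3.85 mol/dm³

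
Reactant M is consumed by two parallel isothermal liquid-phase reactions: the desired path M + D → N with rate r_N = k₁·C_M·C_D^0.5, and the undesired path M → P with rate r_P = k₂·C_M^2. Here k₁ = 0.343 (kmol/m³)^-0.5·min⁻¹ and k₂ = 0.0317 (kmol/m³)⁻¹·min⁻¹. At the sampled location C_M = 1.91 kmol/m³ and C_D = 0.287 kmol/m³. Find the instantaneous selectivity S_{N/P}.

3.03

S_{N/P} = r_N/r_P = (k₁·C_M·C_D^0.5)/(k₂·C_M^2) = (k₁/k₂)·C_M⁻¹·C_D^0.5.
= (0.343×1.910×0.2870^0.5) / (0.0317×1.910^2) = 0.3510/0.1156 = 3.03.
The undesired path is higher order in M, so low C_M (CSTR or dilute feed) favours N.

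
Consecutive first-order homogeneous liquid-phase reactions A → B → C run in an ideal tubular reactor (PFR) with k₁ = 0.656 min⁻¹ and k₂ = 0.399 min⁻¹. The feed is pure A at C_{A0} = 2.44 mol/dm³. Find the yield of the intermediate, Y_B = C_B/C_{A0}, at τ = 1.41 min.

Solving the coupled first-order balances gives C_B(τ) = [k₁/(k₂−k₁)]·C_{A0}·(e^(−k₁τ) − e^(−k₂τ)).
e^(−k₁τ) = e^(−0.656×1.41) = e^(−0.9250) = 0.3965; e^(−k₂τ) = e^(−0.5626) = 0.5697.
C_B = 0.656×2.44/(0.399−0.656) × (0.3965−0.5697) = (-6.228)×(-0.1732) = 1.079 mol/dm³.
Y_B = C_B/C_{A0} = 1.079/2.44 = 0.442.

0.442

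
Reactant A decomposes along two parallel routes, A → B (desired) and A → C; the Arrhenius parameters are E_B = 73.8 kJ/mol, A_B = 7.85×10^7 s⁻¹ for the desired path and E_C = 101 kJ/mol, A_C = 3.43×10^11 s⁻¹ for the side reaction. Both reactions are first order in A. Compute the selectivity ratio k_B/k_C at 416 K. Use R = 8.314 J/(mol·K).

With equal orders, S_{B/C} = k_B/k_C = (A_B/A_C)·exp[(E_C−E_B)/(RT)].
(E_C−E_B)/(RT) = (101−73.8)×10³/(8.314×416) = 27200/3459 = 7.864.
k_B/k_C = (7.85×10^7/3.43×10^11)·exp(7.864) = 2.289×10^-4 × 2603 = 0.596.

0.596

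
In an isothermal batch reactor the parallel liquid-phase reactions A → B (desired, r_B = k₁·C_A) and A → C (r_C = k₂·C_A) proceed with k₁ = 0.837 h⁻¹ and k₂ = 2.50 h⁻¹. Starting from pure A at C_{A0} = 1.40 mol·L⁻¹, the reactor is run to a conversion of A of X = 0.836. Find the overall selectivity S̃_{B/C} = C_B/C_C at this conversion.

C_A = C_{A0}(1−X) = 0.2296 mol·L⁻¹.
Both paths are first order in A, so the instantaneous fraction to B is constant: dC_B/d(−C_A) = k₁/(k₁+k₂) = 0.2508.
C_B = 0.2508·(C_{A0}−C_A) = 0.2508×1.170 = 0.294 mol·L⁻¹.
C_C = (C_{A0}−C_A)−C_B = 0.8768 mol·L⁻¹; S̃_{B/C} = 0.2936/0.8768 = 0.335.

0.335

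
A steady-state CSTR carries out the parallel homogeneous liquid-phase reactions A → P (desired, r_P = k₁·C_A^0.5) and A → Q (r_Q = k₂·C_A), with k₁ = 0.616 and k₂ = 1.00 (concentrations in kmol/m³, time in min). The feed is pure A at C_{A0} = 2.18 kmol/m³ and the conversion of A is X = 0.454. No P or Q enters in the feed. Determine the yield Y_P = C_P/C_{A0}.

0.164

Exit C_A = C_{A0}(1−X) = 2.18×0.546 = 1.190 kmol/m³.
A CSTR operates uniformly at the exit composition, giving r_P = 0.6721 and r_Q = 1.190 (each k·C_A^n at C_A = 1.190).
Fraction of consumed A going to P: r_P/(r_P+r_Q) = 0.3609.
C_P = 0.3609·C_{A0}·X = 0.3609×2.18×0.454 = 0.357 kmol/m³; Y_P = C_P/C_{A0} = 0.164.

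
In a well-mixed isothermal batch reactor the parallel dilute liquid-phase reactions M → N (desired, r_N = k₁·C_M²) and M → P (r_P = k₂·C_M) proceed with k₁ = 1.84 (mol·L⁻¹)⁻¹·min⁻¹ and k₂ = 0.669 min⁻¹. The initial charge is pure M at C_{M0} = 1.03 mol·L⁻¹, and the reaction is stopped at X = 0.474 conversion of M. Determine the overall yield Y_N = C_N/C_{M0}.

0.322

C_M = C_{M0}(1−X) = 0.5418 mol·L⁻¹.
Along a PFR/batch, dC_P/dC_M = −r_P/(r_N+r_P) = −k₂/(k₂+k₁·C_M).
Integrating from C_{M0} to C_M: C_P = (0.669/1.84)·ln[(0.669+1.84·1.03)/(0.669+1.84·0.542)] = 0.3636·ln(2.564/1.666) = 0.1568 mol·L⁻¹.
Then C_N = (C_{M0}−C_M) − C_P = 0.4882 − 0.1568 = 0.3314 mol·L⁻¹.
Y_N = C_N/C_{M0} = 0.3314/1.03 = 0.322.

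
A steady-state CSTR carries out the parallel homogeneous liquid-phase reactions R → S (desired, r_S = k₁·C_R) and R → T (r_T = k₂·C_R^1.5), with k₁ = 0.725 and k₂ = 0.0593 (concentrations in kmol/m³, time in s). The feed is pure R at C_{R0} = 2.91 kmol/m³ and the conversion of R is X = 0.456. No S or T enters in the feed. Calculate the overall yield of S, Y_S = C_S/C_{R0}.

0.413

Exit C_R = C_{R0}(1−X) = 2.91×0.544 = 1.583 kmol/m³.
A CSTR operates uniformly at the exit composition, giving r_S = 1.148 and r_T = 0.1181 (each k·C_R^n at C_R = 1.583).
Fraction of consumed R going to S: r_S/(r_S+r_T) = 0.9067.
C_S = 0.9067·C_{R0}·X = 0.9067×2.91×0.456 = 1.20 kmol/m³; Y_S = C_S/C_{R0} = 0.413.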